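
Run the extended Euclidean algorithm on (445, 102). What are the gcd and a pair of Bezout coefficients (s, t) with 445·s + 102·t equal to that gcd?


Euclidean algorithm on (445, 102) — divide until remainder is 0:
  445 = 4 · 102 + 37
  102 = 2 · 37 + 28
  37 = 1 · 28 + 9
  28 = 3 · 9 + 1
  9 = 9 · 1 + 0
gcd(445, 102) = 1.
Track Bezout coefficients alongside the remainders: start with r₀ = 445 = a·1 + b·0 (s = 1, t = 0) and r₁ = 102 = a·0 + b·1 (s = 0, t = 1); each new remainder r_{k+1} = r_{k-1} − q_k·r_k inherits s_{k+1} = s_{k-1} − q_k·s_k, t_{k+1} = t_{k-1} − q_k·t_k, so r_k = a·s_k + b·t_k at every step:
  q = 4: r = 37, s = 1 − 4·0 = 1, t = 0 − 4·1 = -4  (check: 445·1 + 102·(-4) = 37)
  q = 2: r = 28, s = 0 − 2·1 = -2, t = 1 − 2·(-4) = 9  (check: 445·(-2) + 102·9 = 28)
  q = 1: r = 9, s = 1 − 1·(-2) = 3, t = -4 − 1·9 = -13  (check: 445·3 + 102·(-13) = 9)
  q = 3: r = 1, s = -2 − 3·3 = -11, t = 9 − 3·(-13) = 48  (check: 445·(-11) + 102·48 = 1)
The row with r = 1 (the gcd) gives the Bezout coefficients s = -11, t = 48.
Result: 445 · (-11) + 102 · (48) = 1.

gcd(445, 102) = 1; s = -11, t = 48 (check: 445·(-11) + 102·48 = 1).


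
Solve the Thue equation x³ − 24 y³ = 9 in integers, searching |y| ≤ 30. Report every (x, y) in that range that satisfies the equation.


The equation is x³ - 24y³ = 9. For fixed y, x³ = 24·y³ + 9, so a solution requires the RHS to be a perfect cube.
Strategy: iterate y from -30 to 30, compute RHS = 24·y³ + 9, and check whether it is a (positive or negative) perfect cube.
Check small values of y:
  y = 0: RHS = 9 is not a perfect cube.
  y = 1: RHS = 33 is not a perfect cube.
  y = -1: RHS = -15 is not a perfect cube.
  y = 2: RHS = 201 is not a perfect cube.
  y = -2: RHS = -183 is not a perfect cube.
  y = 3: RHS = 657 is not a perfect cube.
  y = -3: RHS = -639 is not a perfect cube.
Continuing the search up to |y| = 30 finds no solutions either.
No (x, y) in the scanned range satisfies the equation.

No integer solutions with |y| ≤ 30.


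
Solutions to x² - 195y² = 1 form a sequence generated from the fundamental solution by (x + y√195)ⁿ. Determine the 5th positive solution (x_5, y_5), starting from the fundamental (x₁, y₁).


Step 1: Find the fundamental solution (x₁, y₁) of x² - 195y² = 1.
  Expand √195 as a continued fraction. a₀ = ⌊√195⌋ = 13; iterate m_{k+1} = d_k·a_k − m_k, d_{k+1} = (195 − m_{k+1}²)/d_k, a_{k+1} = ⌊(a₀ + m_{k+1})/d_{k+1}⌋ (starting m₀ = 0, d₀ = 1), with convergents p_k = a_k·p_{k-1} + p_{k-2}, q_k = a_k·q_{k-1} + q_{k-2} (p₋₁ = 1, q₋₁ = 0):
  k = 0: a₀ = 13; p₀/q₀ = 13/1; p₀² − 195·q₀² = 169 − 195 = -26.
  k = 1: m = 13, d = 26, a = ⌊(13 + 13)/26⌋ = 1; p/q = (1·13 + 1)/(1·1 + 0) = 14/1; p² − 195·q² = 196 − 195 = 1.
  The first convergent with p² − 195·q² = 1 gives the fundamental solution (x₁, y₁) = (14, 1).
Step 2: Apply the recurrence (x_{n+1}, y_{n+1}) = (x₁x_n + 195y₁y_n, x₁y_n + y₁x_n) repeatedly.
  From (x_1, y_1) = (14, 1): x_2 = 14·14 + 195·1·1 = 391; y_2 = 14·1 + 1·14 = 28.
  From (x_2, y_2) = (391, 28): x_3 = 14·391 + 195·1·28 = 10934; y_3 = 14·28 + 1·391 = 783.
  From (x_3, y_3) = (10934, 783): x_4 = 14·10934 + 195·1·783 = 305761; y_4 = 14·783 + 1·10934 = 21896.
  From (x_4, y_4) = (305761, 21896): x_5 = 14·305761 + 195·1·21896 = 8550374; y_5 = 14·21896 + 1·305761 = 612305.
Step 3: Verify x_5² - 195·y_5² = 73108895539876 - 73108895539875 = 1 (should be 1). ✓

(x_1, y_1) = (14, 1); (x_5, y_5) = (8550374, 612305).


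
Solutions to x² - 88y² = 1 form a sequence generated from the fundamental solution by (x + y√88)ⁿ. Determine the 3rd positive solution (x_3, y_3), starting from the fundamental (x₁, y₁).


Step 1: Find the fundamental solution (x₁, y₁) of x² - 88y² = 1.
  Expand √88 as a continued fraction. a₀ = ⌊√88⌋ = 9; iterate m_{k+1} = d_k·a_k − m_k, d_{k+1} = (88 − m_{k+1}²)/d_k, a_{k+1} = ⌊(a₀ + m_{k+1})/d_{k+1}⌋ (starting m₀ = 0, d₀ = 1), with convergents p_k = a_k·p_{k-1} + p_{k-2}, q_k = a_k·q_{k-1} + q_{k-2} (p₋₁ = 1, q₋₁ = 0):
  k = 0: a₀ = 9; p₀/q₀ = 9/1; p₀² − 88·q₀² = 81 − 88 = -7.
  k = 1: m = 9, d = 7, a = ⌊(9 + 9)/7⌋ = 2; p/q = (2·9 + 1)/(2·1 + 0) = 19/2; p² − 88·q² = 361 − 352 = 9.
  k = 2: m = 5, d = 9, a = ⌊(9 + 5)/9⌋ = 1; p/q = (1·19 + 9)/(1·2 + 1) = 28/3; p² − 88·q² = 784 − 792 = -8.
  k = 3: m = 4, d = 8, a = ⌊(9 + 4)/8⌋ = 1; p/q = (1·28 + 19)/(1·3 + 2) = 47/5; p² − 88·q² = 2209 − 2200 = 9.
  k = 4: m = 4, d = 9, a = ⌊(9 + 4)/9⌋ = 1; p/q = (1·47 + 28)/(1·5 + 3) = 75/8; p² − 88·q² = 5625 − 5632 = -7.
  k = 5: m = 5, d = 7, a = ⌊(9 + 5)/7⌋ = 2; p/q = (2·75 + 47)/(2·8 + 5) = 197/21; p² − 88·q² = 38809 − 38808 = 1.
  The first convergent with p² − 88·q² = 1 gives the fundamental solution (x₁, y₁) = (197, 21).
Step 2: Apply the recurrence (x_{n+1}, y_{n+1}) = (x₁x_n + 88y₁y_n, x₁y_n + y₁x_n) repeatedly.
  From (x_1, y_1) = (197, 21): x_2 = 197·197 + 88·21·21 = 77617; y_2 = 197·21 + 21·197 = 8274.
  From (x_2, y_2) = (77617, 8274): x_3 = 197·77617 + 88·21·8274 = 30580901; y_3 = 197·8274 + 21·77617 = 3259935.
Step 3: Verify x_3² - 88·y_3² = 935191505971801 - 935191505971800 = 1 (should be 1). ✓

(x_1, y_1) = (197, 21); (x_3, y_3) = (30580901, 3259935).


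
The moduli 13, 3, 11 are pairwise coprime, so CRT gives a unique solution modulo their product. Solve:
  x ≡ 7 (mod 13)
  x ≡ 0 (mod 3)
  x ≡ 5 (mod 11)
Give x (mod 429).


Moduli 13, 3, 11 are pairwise coprime; by CRT there is a unique solution modulo M = 13 · 3 · 11 = 429.
Solve pairwise, accumulating the modulus:
  Start with x ≡ 7 (mod 13).
  Combine with x ≡ 0 (mod 3): since gcd(13, 3) = 1, we get a unique residue mod 39.
    Write x = 7 + 13·t and substitute into x ≡ 0 (mod 3): 13·t ≡ 0 − 7 = -7 (mod 3).
    Reduce coefficients mod 3: 1·t ≡ 2 (mod 3).
    So t ≡ 2 (mod 3).
    Then x = 7 + 13·2 = 33, valid modulo lcm(13, 3) = 39: x ≡ 33 (mod 39).
  Combine with x ≡ 5 (mod 11): since gcd(39, 11) = 1, we get a unique residue mod 429.
    Write x = 33 + 39·t and substitute into x ≡ 5 (mod 11): 39·t ≡ 5 − 33 = -28 (mod 11).
    Reduce coefficients mod 11: 6·t ≡ 5 (mod 11).
    The inverse of 6 mod 11 is 2 (since 6·2 = 12 = 1·11 + 1), so t ≡ 2·5 = 10 ≡ 10 (mod 11).
    Then x = 33 + 39·10 = 423, valid modulo lcm(39, 11) = 429: x ≡ 423 (mod 429).
Verify: 423 mod 13 = 7 ✓, 423 mod 3 = 0 ✓, 423 mod 11 = 5 ✓.

x ≡ 423 (mod 429).


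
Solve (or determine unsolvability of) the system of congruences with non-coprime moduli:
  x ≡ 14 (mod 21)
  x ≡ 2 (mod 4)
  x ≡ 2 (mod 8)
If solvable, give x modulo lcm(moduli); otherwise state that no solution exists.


Moduli 21, 4, 8 are not pairwise coprime, so CRT works modulo lcm(m_i) when all pairwise compatibility conditions hold.
Pairwise compatibility: gcd(m_i, m_j) must divide a_i - a_j for every pair.
Merge one congruence at a time:
  Start: x ≡ 14 (mod 21).
  Combine with x ≡ 2 (mod 4): gcd(21, 4) = 1; 2 - 14 = -12, which IS divisible by 1, so compatible.
    Write x = 14 + 21·t and substitute into x ≡ 2 (mod 4): 21·t ≡ 2 − 14 = -12 (mod 4).
    Reduce coefficients mod 4: 1·t ≡ 0 (mod 4).
    So t ≡ 0 (mod 4).
    Then x = 14 + 21·0 = 14, valid modulo lcm(21, 4) = 84: x ≡ 14 (mod 84).
  Combine with x ≡ 2 (mod 8): gcd(84, 8) = 4; 2 - 14 = -12, which IS divisible by 4, so compatible.
    Write x = 14 + 84·t and substitute into x ≡ 2 (mod 8): 84·t ≡ 2 − 14 = -12 (mod 8).
    Divide the congruence (and modulus) by g = 4: 21·t ≡ -3 (mod 2).
    Reduce coefficients mod 2: 1·t ≡ 1 (mod 2).
    So t ≡ 1 (mod 2).
    Then x = 14 + 84·1 = 98, valid modulo lcm(84, 8) = 168: x ≡ 98 (mod 168).
Verify: 98 mod 21 = 14, 98 mod 4 = 2, 98 mod 8 = 2.

x ≡ 98 (mod 168).


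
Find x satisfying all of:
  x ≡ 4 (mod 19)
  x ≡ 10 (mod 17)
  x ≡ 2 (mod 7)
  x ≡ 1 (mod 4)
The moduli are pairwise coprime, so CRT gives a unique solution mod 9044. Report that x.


Product of moduli M = 19 · 17 · 7 · 4 = 9044.
Merge one congruence at a time:
  Start: x ≡ 4 (mod 19).
  Combine with x ≡ 10 (mod 17); new modulus lcm = 323.
    Write x = 4 + 19·t and substitute into x ≡ 10 (mod 17): 19·t ≡ 10 − 4 = 6 (mod 17).
    Reduce coefficients mod 17: 2·t ≡ 6 (mod 17).
    The inverse of 2 mod 17 is 9 (since 2·9 = 18 = 1·17 + 1), so t ≡ 9·6 = 54 ≡ 3 (mod 17).
    Then x = 4 + 19·3 = 61, valid modulo lcm(19, 17) = 323: x ≡ 61 (mod 323).
  Combine with x ≡ 2 (mod 7); new modulus lcm = 2261.
    Write x = 61 + 323·t and substitute into x ≡ 2 (mod 7): 323·t ≡ 2 − 61 = -59 (mod 7).
    Reduce coefficients mod 7: 1·t ≡ 4 (mod 7).
    So t ≡ 4 (mod 7).
    Then x = 61 + 323·4 = 1353, valid modulo lcm(323, 7) = 2261: x ≡ 1353 (mod 2261).
  Combine with x ≡ 1 (mod 4); new modulus lcm = 9044.
    Write x = 1353 + 2261·t and substitute into x ≡ 1 (mod 4): 2261·t ≡ 1 − 1353 = -1352 (mod 4).
    Reduce coefficients mod 4: 1·t ≡ 0 (mod 4).
    So t ≡ 0 (mod 4).
    Then x = 1353 + 2261·0 = 1353, valid modulo lcm(2261, 4) = 9044: x ≡ 1353 (mod 9044).
Verify against each original: 1353 mod 19 = 4, 1353 mod 17 = 10, 1353 mod 7 = 2, 1353 mod 4 = 1.

x ≡ 1353 (mod 9044).


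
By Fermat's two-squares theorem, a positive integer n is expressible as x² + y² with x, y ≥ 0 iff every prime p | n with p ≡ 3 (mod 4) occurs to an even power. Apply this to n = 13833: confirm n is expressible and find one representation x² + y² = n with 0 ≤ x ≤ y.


Step 1: Factor n = 13833 = 3^2 · 29 · 53.
Step 2: Check the mod-4 condition on each prime factor: 3 ≡ 3 (mod 4), exponent 2 (must be even); 29 ≡ 1 (mod 4), exponent 1; 53 ≡ 1 (mod 4), exponent 1.
All primes ≡ 3 (mod 4) appear to even exponent (or don't appear), so by the two-squares theorem n IS expressible as a sum of two squares.
Step 3: Build a representation. Group n = k² · m with k = 3 and m = 29 · 53 = 1537 (a product of primes ≡ 1 (mod 4)); a representation of m scales to one of n via (k·x)² + (k·y)² = k²(x² + y²). Each prime p ≡ 1 (mod 4) is itself a sum of two squares; find a² by testing p − a² for a perfect square:
  29: 29 − 1² = 28, 29 − 2² = 25 = 5² ⇒ 29 = 2² + 5².
  53: 53 − 1² = 52, 53 − 2² = 49 = 7² ⇒ 53 = 2² + 7².
  Combine using the Brahmagupta–Fibonacci identity (a² + b²)(c² + d²) = (ac − bd)² + (ad + bc)² = (ac + bd)² + (ad − bc)²:
  29 · 53 = 1537: from (2² + 5²)(2² + 7²), take (2·2 − 5·7, 2·7 + 5·2) = (4 − 35, 14 + 10) = (-31, 24); dropping signs (only squares matter) gives (31, 24); check 31² + 24² = 961 + 576 = 1537 ✓.
  Scale by k = 3: (3·31, 3·24) = (93, 72).
Step 4: Order so x ≤ y and verify: 72² + 93² = 5184 + 8649 = 13833 = n. ✓

n = 13833 = 72² + 93² (one valid representation with x ≤ y).


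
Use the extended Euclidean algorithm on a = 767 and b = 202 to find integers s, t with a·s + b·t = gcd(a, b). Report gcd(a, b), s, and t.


Euclidean algorithm on (767, 202) — divide until remainder is 0:
  767 = 3 · 202 + 161
  202 = 1 · 161 + 41
  161 = 3 · 41 + 38
  41 = 1 · 38 + 3
  38 = 12 · 3 + 2
  3 = 1 · 2 + 1
  2 = 2 · 1 + 0
gcd(767, 202) = 1.
Track Bezout coefficients alongside the remainders: start with r₀ = 767 = a·1 + b·0 (s = 1, t = 0) and r₁ = 202 = a·0 + b·1 (s = 0, t = 1); each new remainder r_{k+1} = r_{k-1} − q_k·r_k inherits s_{k+1} = s_{k-1} − q_k·s_k, t_{k+1} = t_{k-1} − q_k·t_k, so r_k = a·s_k + b·t_k at every step:
  q = 3: r = 161, s = 1 − 3·0 = 1, t = 0 − 3·1 = -3  (check: 767·1 + 202·(-3) = 161)
  q = 1: r = 41, s = 0 − 1·1 = -1, t = 1 − 1·(-3) = 4  (check: 767·(-1) + 202·4 = 41)
  q = 3: r = 38, s = 1 − 3·(-1) = 4, t = -3 − 3·4 = -15  (check: 767·4 + 202·(-15) = 38)
  q = 1: r = 3, s = -1 − 1·4 = -5, t = 4 − 1·(-15) = 19  (check: 767·(-5) + 202·19 = 3)
  q = 12: r = 2, s = 4 − 12·(-5) = 64, t = -15 − 12·19 = -243  (check: 767·64 + 202·(-243) = 2)
  q = 1: r = 1, s = -5 − 1·64 = -69, t = 19 − 1·(-243) = 262  (check: 767·(-69) + 202·262 = 1)
The row with r = 1 (the gcd) gives the Bezout coefficients s = -69, t = 262.
Result: 767 · (-69) + 202 · (262) = 1.

gcd(767, 202) = 1; s = -69, t = 262 (check: 767·(-69) + 202·262 = 1).


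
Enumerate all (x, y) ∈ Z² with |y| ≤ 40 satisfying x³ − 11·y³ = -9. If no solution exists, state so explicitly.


The equation is x³ - 11y³ = -9. For fixed y, x³ = 11·y³ − 9, so a solution requires the RHS to be a perfect cube.
Strategy: iterate y from -40 to 40, compute RHS = 11·y³ − 9, and check whether it is a (positive or negative) perfect cube.
Check small values of y:
  y = 0: RHS = -9 is not a perfect cube.
  y = 1: RHS = 2 is not a perfect cube.
  y = -1: RHS = -20 is not a perfect cube.
  y = 2: RHS = 79 is not a perfect cube.
  y = -2: RHS = -97 is not a perfect cube.
  y = 3: RHS = 288 is not a perfect cube.
  y = -3: RHS = -306 is not a perfect cube.
Continuing the search up to |y| = 40 finds no solutions either.
No (x, y) in the scanned range satisfies the equation.

No integer solutions with |y| ≤ 40.


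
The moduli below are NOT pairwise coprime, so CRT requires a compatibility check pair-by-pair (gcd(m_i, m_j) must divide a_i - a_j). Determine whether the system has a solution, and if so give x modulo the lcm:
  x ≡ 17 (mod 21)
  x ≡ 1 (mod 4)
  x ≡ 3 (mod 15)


Moduli 21, 4, 15 are not pairwise coprime, so CRT works modulo lcm(m_i) when all pairwise compatibility conditions hold.
Pairwise compatibility: gcd(m_i, m_j) must divide a_i - a_j for every pair.
Merge one congruence at a time:
  Start: x ≡ 17 (mod 21).
  Combine with x ≡ 1 (mod 4): gcd(21, 4) = 1; 1 - 17 = -16, which IS divisible by 1, so compatible.
    Write x = 17 + 21·t and substitute into x ≡ 1 (mod 4): 21·t ≡ 1 − 17 = -16 (mod 4).
    Reduce coefficients mod 4: 1·t ≡ 0 (mod 4).
    So t ≡ 0 (mod 4).
    Then x = 17 + 21·0 = 17, valid modulo lcm(21, 4) = 84: x ≡ 17 (mod 84).
  Combine with x ≡ 3 (mod 15): gcd(84, 15) = 3, and 3 - 17 = -14 is NOT divisible by 3.
    ⇒ system is inconsistent (no integer solution).

No solution (the system is inconsistent).


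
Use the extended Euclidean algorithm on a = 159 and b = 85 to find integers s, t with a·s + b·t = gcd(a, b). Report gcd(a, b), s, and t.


Euclidean algorithm on (159, 85) — divide until remainder is 0:
  159 = 1 · 85 + 74
  85 = 1 · 74 + 11
  74 = 6 · 11 + 8
  11 = 1 · 8 + 3
  8 = 2 · 3 + 2
  3 = 1 · 2 + 1
  2 = 2 · 1 + 0
gcd(159, 85) = 1.
Track Bezout coefficients alongside the remainders: start with r₀ = 159 = a·1 + b·0 (s = 1, t = 0) and r₁ = 85 = a·0 + b·1 (s = 0, t = 1); each new remainder r_{k+1} = r_{k-1} − q_k·r_k inherits s_{k+1} = s_{k-1} − q_k·s_k, t_{k+1} = t_{k-1} − q_k·t_k, so r_k = a·s_k + b·t_k at every step:
  q = 1: r = 74, s = 1 − 1·0 = 1, t = 0 − 1·1 = -1  (check: 159·1 + 85·(-1) = 74)
  q = 1: r = 11, s = 0 − 1·1 = -1, t = 1 − 1·(-1) = 2  (check: 159·(-1) + 85·2 = 11)
  q = 6: r = 8, s = 1 − 6·(-1) = 7, t = -1 − 6·2 = -13  (check: 159·7 + 85·(-13) = 8)
  q = 1: r = 3, s = -1 − 1·7 = -8, t = 2 − 1·(-13) = 15  (check: 159·(-8) + 85·15 = 3)
  q = 2: r = 2, s = 7 − 2·(-8) = 23, t = -13 − 2·15 = -43  (check: 159·23 + 85·(-43) = 2)
  q = 1: r = 1, s = -8 − 1·23 = -31, t = 15 − 1·(-43) = 58  (check: 159·(-31) + 85·58 = 1)
The row with r = 1 (the gcd) gives the Bezout coefficients s = -31, t = 58.
Result: 159 · (-31) + 85 · (58) = 1.

gcd(159, 85) = 1; s = -31, t = 58 (check: 159·(-31) + 85·58 = 1).


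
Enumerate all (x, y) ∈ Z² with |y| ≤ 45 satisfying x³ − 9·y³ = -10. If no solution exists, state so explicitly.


The equation is x³ - 9y³ = -10. For fixed y, x³ = 9·y³ − 10, so a solution requires the RHS to be a perfect cube.
Strategy: iterate y from -45 to 45, compute RHS = 9·y³ − 10, and check whether it is a (positive or negative) perfect cube.
Check small values of y:
  y = 0: RHS = -10 is not a perfect cube.
  y = 1: RHS = -1 = (-1)³ ⇒ x = -1 works.
  y = -1: RHS = -19 is not a perfect cube.
  y = 2: RHS = 62 is not a perfect cube.
  y = -2: RHS = -82 is not a perfect cube.
  y = 3: RHS = 233 is not a perfect cube.
  y = -3: RHS = -253 is not a perfect cube.
Continuing the search up to |y| = 45 finds no further solutions beyond those listed.
Collected solutions: (-1, 1).

Solutions (with |y| ≤ 45): (-1, 1).


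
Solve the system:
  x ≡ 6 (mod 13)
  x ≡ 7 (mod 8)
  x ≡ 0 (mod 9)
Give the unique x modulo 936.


Moduli 13, 8, 9 are pairwise coprime; by CRT there is a unique solution modulo M = 13 · 8 · 9 = 936.
Solve pairwise, accumulating the modulus:
  Start with x ≡ 6 (mod 13).
  Combine with x ≡ 7 (mod 8): since gcd(13, 8) = 1, we get a unique residue mod 104.
    Write x = 6 + 13·t and substitute into x ≡ 7 (mod 8): 13·t ≡ 7 − 6 = 1 (mod 8).
    Reduce coefficients mod 8: 5·t ≡ 1 (mod 8).
    The inverse of 5 mod 8 is 5 (since 5·5 = 25 = 3·8 + 1), so t ≡ 5·1 = 5 ≡ 5 (mod 8).
    Then x = 6 + 13·5 = 71, valid modulo lcm(13, 8) = 104: x ≡ 71 (mod 104).
  Combine with x ≡ 0 (mod 9): since gcd(104, 9) = 1, we get a unique residue mod 936.
    Write x = 71 + 104·t and substitute into x ≡ 0 (mod 9): 104·t ≡ 0 − 71 = -71 (mod 9).
    Reduce coefficients mod 9: 5·t ≡ 1 (mod 9).
    The inverse of 5 mod 9 is 2 (since 5·2 = 10 = 1·9 + 1), so t ≡ 2·1 = 2 ≡ 2 (mod 9).
    Then x = 71 + 104·2 = 279, valid modulo lcm(104, 9) = 936: x ≡ 279 (mod 936).
Verify: 279 mod 13 = 6 ✓, 279 mod 8 = 7 ✓, 279 mod 9 = 0 ✓.

x ≡ 279 (mod 936).


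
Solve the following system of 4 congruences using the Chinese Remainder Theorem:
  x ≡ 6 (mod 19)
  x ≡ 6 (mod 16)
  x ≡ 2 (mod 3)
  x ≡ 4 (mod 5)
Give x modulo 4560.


Product of moduli M = 19 · 16 · 3 · 5 = 4560.
Merge one congruence at a time:
  Start: x ≡ 6 (mod 19).
  Combine with x ≡ 6 (mod 16); new modulus lcm = 304.
    Write x = 6 + 19·t and substitute into x ≡ 6 (mod 16): 19·t ≡ 6 − 6 = 0 (mod 16).
    Reduce coefficients mod 16: 3·t ≡ 0 (mod 16).
    The inverse of 3 mod 16 is 11 (since 3·11 = 33 = 2·16 + 1), so t ≡ 11·0 = 0 ≡ 0 (mod 16).
    Then x = 6 + 19·0 = 6, valid modulo lcm(19, 16) = 304: x ≡ 6 (mod 304).
  Combine with x ≡ 2 (mod 3); new modulus lcm = 912.
    Write x = 6 + 304·t and substitute into x ≡ 2 (mod 3): 304·t ≡ 2 − 6 = -4 (mod 3).
    Reduce coefficients mod 3: 1·t ≡ 2 (mod 3).
    So t ≡ 2 (mod 3).
    Then x = 6 + 304·2 = 614, valid modulo lcm(304, 3) = 912: x ≡ 614 (mod 912).
  Combine with x ≡ 4 (mod 5); new modulus lcm = 4560.
    Write x = 614 + 912·t and substitute into x ≡ 4 (mod 5): 912·t ≡ 4 − 614 = -610 (mod 5).
    Reduce coefficients mod 5: 2·t ≡ 0 (mod 5).
    The inverse of 2 mod 5 is 3 (since 2·3 = 6 = 1·5 + 1), so t ≡ 3·0 = 0 ≡ 0 (mod 5).
    Then x = 614 + 912·0 = 614, valid modulo lcm(912, 5) = 4560: x ≡ 614 (mod 4560).
Verify against each original: 614 mod 19 = 6, 614 mod 16 = 6, 614 mod 3 = 2, 614 mod 5 = 4.

x ≡ 614 (mod 4560).


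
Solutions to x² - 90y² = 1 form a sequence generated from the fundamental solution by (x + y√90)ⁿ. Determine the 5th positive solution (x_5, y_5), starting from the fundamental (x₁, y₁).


Step 1: Find the fundamental solution (x₁, y₁) of x² - 90y² = 1.
  Expand √90 as a continued fraction. a₀ = ⌊√90⌋ = 9; iterate m_{k+1} = d_k·a_k − m_k, d_{k+1} = (90 − m_{k+1}²)/d_k, a_{k+1} = ⌊(a₀ + m_{k+1})/d_{k+1}⌋ (starting m₀ = 0, d₀ = 1), with convergents p_k = a_k·p_{k-1} + p_{k-2}, q_k = a_k·q_{k-1} + q_{k-2} (p₋₁ = 1, q₋₁ = 0):
  k = 0: a₀ = 9; p₀/q₀ = 9/1; p₀² − 90·q₀² = 81 − 90 = -9.
  k = 1: m = 9, d = 9, a = ⌊(9 + 9)/9⌋ = 2; p/q = (2·9 + 1)/(2·1 + 0) = 19/2; p² − 90·q² = 361 − 360 = 1.
  The first convergent with p² − 90·q² = 1 gives the fundamental solution (x₁, y₁) = (19, 2).
Step 2: Apply the recurrence (x_{n+1}, y_{n+1}) = (x₁x_n + 90y₁y_n, x₁y_n + y₁x_n) repeatedly.
  From (x_1, y_1) = (19, 2): x_2 = 19·19 + 90·2·2 = 721; y_2 = 19·2 + 2·19 = 76.
  From (x_2, y_2) = (721, 76): x_3 = 19·721 + 90·2·76 = 27379; y_3 = 19·76 + 2·721 = 2886.
  From (x_3, y_3) = (27379, 2886): x_4 = 19·27379 + 90·2·2886 = 1039681; y_4 = 19·2886 + 2·27379 = 109592.
  From (x_4, y_4) = (1039681, 109592): x_5 = 19·1039681 + 90·2·109592 = 39480499; y_5 = 19·109592 + 2·1039681 = 4161610.
Step 3: Verify x_5² - 90·y_5² = 1558709801289001 - 1558709801289000 = 1 (should be 1). ✓

(x_1, y_1) = (19, 2); (x_5, y_5) = (39480499, 4161610).


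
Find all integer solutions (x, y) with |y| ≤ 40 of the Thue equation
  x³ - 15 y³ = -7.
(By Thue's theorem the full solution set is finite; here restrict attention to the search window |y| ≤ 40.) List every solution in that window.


The equation is x³ - 15y³ = -7. For fixed y, x³ = 15·y³ − 7, so a solution requires the RHS to be a perfect cube.
Strategy: iterate y from -40 to 40, compute RHS = 15·y³ − 7, and check whether it is a (positive or negative) perfect cube.
Check small values of y:
  y = 0: RHS = -7 is not a perfect cube.
  y = 1: RHS = 8 = (2)³ ⇒ x = 2 works.
  y = -1: RHS = -22 is not a perfect cube.
  y = 2: RHS = 113 is not a perfect cube.
  y = -2: RHS = -127 is not a perfect cube.
  y = 3: RHS = 398 is not a perfect cube.
  y = -3: RHS = -412 is not a perfect cube.
Continuing the search up to |y| = 40 finds no further solutions beyond those listed.
Collected solutions: (2, 1).

Solutions (with |y| ≤ 40): (2, 1).


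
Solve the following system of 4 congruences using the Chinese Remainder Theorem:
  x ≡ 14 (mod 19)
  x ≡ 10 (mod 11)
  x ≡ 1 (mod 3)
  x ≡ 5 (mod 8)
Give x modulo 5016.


Product of moduli M = 19 · 11 · 3 · 8 = 5016.
Merge one congruence at a time:
  Start: x ≡ 14 (mod 19).
  Combine with x ≡ 10 (mod 11); new modulus lcm = 209.
    Write x = 14 + 19·t and substitute into x ≡ 10 (mod 11): 19·t ≡ 10 − 14 = -4 (mod 11).
    Reduce coefficients mod 11: 8·t ≡ 7 (mod 11).
    The inverse of 8 mod 11 is 7 (since 8·7 = 56 = 5·11 + 1), so t ≡ 7·7 = 49 ≡ 5 (mod 11).
    Then x = 14 + 19·5 = 109, valid modulo lcm(19, 11) = 209: x ≡ 109 (mod 209).
  Combine with x ≡ 1 (mod 3); new modulus lcm = 627.
    Write x = 109 + 209·t and substitute into x ≡ 1 (mod 3): 209·t ≡ 1 − 109 = -108 (mod 3).
    Reduce coefficients mod 3: 2·t ≡ 0 (mod 3).
    The inverse of 2 mod 3 is 2 (since 2·2 = 4 = 1·3 + 1), so t ≡ 2·0 = 0 ≡ 0 (mod 3).
    Then x = 109 + 209·0 = 109, valid modulo lcm(209, 3) = 627: x ≡ 109 (mod 627).
  Combine with x ≡ 5 (mod 8); new modulus lcm = 5016.
    Write x = 109 + 627·t and substitute into x ≡ 5 (mod 8): 627·t ≡ 5 − 109 = -104 (mod 8).
    Reduce coefficients mod 8: 3·t ≡ 0 (mod 8).
    The inverse of 3 mod 8 is 3 (since 3·3 = 9 = 1·8 + 1), so t ≡ 3·0 = 0 ≡ 0 (mod 8).
    Then x = 109 + 627·0 = 109, valid modulo lcm(627, 8) = 5016: x ≡ 109 (mod 5016).
Verify against each original: 109 mod 19 = 14, 109 mod 11 = 10, 109 mod 3 = 1, 109 mod 8 = 5.

x ≡ 109 (mod 5016).


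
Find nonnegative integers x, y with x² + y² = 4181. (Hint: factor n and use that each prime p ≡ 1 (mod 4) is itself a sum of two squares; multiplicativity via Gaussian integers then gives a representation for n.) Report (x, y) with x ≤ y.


Step 1: Factor n = 4181 = 37 · 113.
Step 2: Check the mod-4 condition on each prime factor: 37 ≡ 1 (mod 4), exponent 1; 113 ≡ 1 (mod 4), exponent 1.
All primes ≡ 3 (mod 4) appear to even exponent (or don't appear), so by the two-squares theorem n IS expressible as a sum of two squares.
Step 3: Build a representation. Here n = 37 · 113 is a product of primes ≡ 1 (mod 4). Each prime p ≡ 1 (mod 4) is itself a sum of two squares; find a² by testing p − a² for a perfect square:
  37: 37 − 1² = 36 = 6² ⇒ 37 = 1² + 6².
  113: 113 − 1² = 112, 113 − 2² = 109, 113 − 3² = 104, 113 − 4² = 97, 113 − 5² = 88, 113 − 6² = 77, 113 − 7² = 64 = 8² ⇒ 113 = 7² + 8².
  Combine using the Brahmagupta–Fibonacci identity (a² + b²)(c² + d²) = (ac − bd)² + (ad + bc)² = (ac + bd)² + (ad − bc)²:
  37 · 113 = 4181: from (1² + 6²)(7² + 8²), take (1·7 − 6·8, 1·8 + 6·7) = (7 − 48, 8 + 42) = (-41, 50); dropping signs (only squares matter) gives (41, 50); check 41² + 50² = 1681 + 2500 = 4181 ✓.
Step 4: Order so x ≤ y and verify: 41² + 50² = 1681 + 2500 = 4181 = n. ✓

n = 4181 = 41² + 50² (one valid representation with x ≤ y).


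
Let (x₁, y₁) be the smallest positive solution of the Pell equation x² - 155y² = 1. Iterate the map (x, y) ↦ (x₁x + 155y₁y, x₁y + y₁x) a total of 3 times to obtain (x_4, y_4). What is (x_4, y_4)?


Step 1: Find the fundamental solution (x₁, y₁) of x² - 155y² = 1.
  Expand √155 as a continued fraction. a₀ = ⌊√155⌋ = 12; iterate m_{k+1} = d_k·a_k − m_k, d_{k+1} = (155 − m_{k+1}²)/d_k, a_{k+1} = ⌊(a₀ + m_{k+1})/d_{k+1}⌋ (starting m₀ = 0, d₀ = 1), with convergents p_k = a_k·p_{k-1} + p_{k-2}, q_k = a_k·q_{k-1} + q_{k-2} (p₋₁ = 1, q₋₁ = 0):
  k = 0: a₀ = 12; p₀/q₀ = 12/1; p₀² − 155·q₀² = 144 − 155 = -11.
  k = 1: m = 12, d = 11, a = ⌊(12 + 12)/11⌋ = 2; p/q = (2·12 + 1)/(2·1 + 0) = 25/2; p² − 155·q² = 625 − 620 = 5.
  k = 2: m = 10, d = 5, a = ⌊(12 + 10)/5⌋ = 4; p/q = (4·25 + 12)/(4·2 + 1) = 112/9; p² − 155·q² = 12544 − 12555 = -11.
  k = 3: m = 10, d = 11, a = ⌊(12 + 10)/11⌋ = 2; p/q = (2·112 + 25)/(2·9 + 2) = 249/20; p² − 155·q² = 62001 − 62000 = 1.
  The first convergent with p² − 155·q² = 1 gives the fundamental solution (x₁, y₁) = (249, 20).
Step 2: Apply the recurrence (x_{n+1}, y_{n+1}) = (x₁x_n + 155y₁y_n, x₁y_n + y₁x_n) repeatedly.
  From (x_1, y_1) = (249, 20): x_2 = 249·249 + 155·20·20 = 124001; y_2 = 249·20 + 20·249 = 9960.
  From (x_2, y_2) = (124001, 9960): x_3 = 249·124001 + 155·20·9960 = 61752249; y_3 = 249·9960 + 20·124001 = 4960060.
  From (x_3, y_3) = (61752249, 4960060): x_4 = 249·61752249 + 155·20·4960060 = 30752496001; y_4 = 249·4960060 + 20·61752249 = 2470099920.
Step 3: Verify x_4² - 155·y_4² = 945716010291520992001 - 945716010291520992000 = 1 (should be 1). ✓

(x_1, y_1) = (249, 20); (x_4, y_4) = (30752496001, 2470099920).


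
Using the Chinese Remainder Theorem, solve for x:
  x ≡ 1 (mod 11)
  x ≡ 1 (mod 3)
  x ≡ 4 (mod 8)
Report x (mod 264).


Moduli 11, 3, 8 are pairwise coprime; by CRT there is a unique solution modulo M = 11 · 3 · 8 = 264.
Solve pairwise, accumulating the modulus:
  Start with x ≡ 1 (mod 11).
  Combine with x ≡ 1 (mod 3): since gcd(11, 3) = 1, we get a unique residue mod 33.
    Write x = 1 + 11·t and substitute into x ≡ 1 (mod 3): 11·t ≡ 1 − 1 = 0 (mod 3).
    Reduce coefficients mod 3: 2·t ≡ 0 (mod 3).
    The inverse of 2 mod 3 is 2 (since 2·2 = 4 = 1·3 + 1), so t ≡ 2·0 = 0 ≡ 0 (mod 3).
    Then x = 1 + 11·0 = 1, valid modulo lcm(11, 3) = 33: x ≡ 1 (mod 33).
  Combine with x ≡ 4 (mod 8): since gcd(33, 8) = 1, we get a unique residue mod 264.
    Write x = 1 + 33·t and substitute into x ≡ 4 (mod 8): 33·t ≡ 4 − 1 = 3 (mod 8).
    Reduce coefficients mod 8: 1·t ≡ 3 (mod 8).
    So t ≡ 3 (mod 8).
    Then x = 1 + 33·3 = 100, valid modulo lcm(33, 8) = 264: x ≡ 100 (mod 264).
Verify: 100 mod 11 = 1 ✓, 100 mod 3 = 1 ✓, 100 mod 8 = 4 ✓.

x ≡ 100 (mod 264).


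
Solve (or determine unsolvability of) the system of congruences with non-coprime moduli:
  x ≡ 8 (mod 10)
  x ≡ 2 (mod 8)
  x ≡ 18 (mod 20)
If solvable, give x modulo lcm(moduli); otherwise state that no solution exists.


Moduli 10, 8, 20 are not pairwise coprime, so CRT works modulo lcm(m_i) when all pairwise compatibility conditions hold.
Pairwise compatibility: gcd(m_i, m_j) must divide a_i - a_j for every pair.
Merge one congruence at a time:
  Start: x ≡ 8 (mod 10).
  Combine with x ≡ 2 (mod 8): gcd(10, 8) = 2; 2 - 8 = -6, which IS divisible by 2, so compatible.
    Write x = 8 + 10·t and substitute into x ≡ 2 (mod 8): 10·t ≡ 2 − 8 = -6 (mod 8).
    Divide the congruence (and modulus) by g = 2: 5·t ≡ -3 (mod 4).
    Reduce coefficients mod 4: 1·t ≡ 1 (mod 4).
    So t ≡ 1 (mod 4).
    Then x = 8 + 10·1 = 18, valid modulo lcm(10, 8) = 40: x ≡ 18 (mod 40).
  Combine with x ≡ 18 (mod 20): gcd(40, 20) = 20; 18 - 18 = 0, which IS divisible by 20, so compatible.
    Write x = 18 + 40·t and substitute into x ≡ 18 (mod 20): 40·t ≡ 18 − 18 = 0 (mod 20).
    Divide the congruence (and modulus) by g = 20: 2·t ≡ 0 (mod 1).
    Modulo 1 every t works; take t = 0.
    Then x = 18 + 40·0 = 18, valid modulo lcm(40, 20) = 40: x ≡ 18 (mod 40).
Verify: 18 mod 10 = 8, 18 mod 8 = 2, 18 mod 20 = 18.

x ≡ 18 (mod 40).


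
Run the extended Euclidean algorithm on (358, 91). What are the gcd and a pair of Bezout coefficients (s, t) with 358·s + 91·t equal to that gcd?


Euclidean algorithm on (358, 91) — divide until remainder is 0:
  358 = 3 · 91 + 85
  91 = 1 · 85 + 6
  85 = 14 · 6 + 1
  6 = 6 · 1 + 0
gcd(358, 91) = 1.
Track Bezout coefficients alongside the remainders: start with r₀ = 358 = a·1 + b·0 (s = 1, t = 0) and r₁ = 91 = a·0 + b·1 (s = 0, t = 1); each new remainder r_{k+1} = r_{k-1} − q_k·r_k inherits s_{k+1} = s_{k-1} − q_k·s_k, t_{k+1} = t_{k-1} − q_k·t_k, so r_k = a·s_k + b·t_k at every step:
  q = 3: r = 85, s = 1 − 3·0 = 1, t = 0 − 3·1 = -3  (check: 358·1 + 91·(-3) = 85)
  q = 1: r = 6, s = 0 − 1·1 = -1, t = 1 − 1·(-3) = 4  (check: 358·(-1) + 91·4 = 6)
  q = 14: r = 1, s = 1 − 14·(-1) = 15, t = -3 − 14·4 = -59  (check: 358·15 + 91·(-59) = 1)
The row with r = 1 (the gcd) gives the Bezout coefficients s = 15, t = -59.
Result: 358 · (15) + 91 · (-59) = 1.

gcd(358, 91) = 1; s = 15, t = -59 (check: 358·15 + 91·(-59) = 1).


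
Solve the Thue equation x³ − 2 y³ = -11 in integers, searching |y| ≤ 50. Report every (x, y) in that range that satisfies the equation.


The equation is x³ - 2y³ = -11. For fixed y, x³ = 2·y³ − 11, so a solution requires the RHS to be a perfect cube.
Strategy: iterate y from -50 to 50, compute RHS = 2·y³ − 11, and check whether it is a (positive or negative) perfect cube.
Check small values of y:
  y = 0: RHS = -11 is not a perfect cube.
  y = 1: RHS = -9 is not a perfect cube.
  y = -1: RHS = -13 is not a perfect cube.
  y = 2: RHS = 5 is not a perfect cube.
  y = -2: RHS = -27 = (-3)³ ⇒ x = -3 works.
  y = 3: RHS = 43 is not a perfect cube.
  y = -3: RHS = -65 is not a perfect cube.
Continuing the search up to |y| = 50 finds no further solutions beyond those listed.
Collected solutions: (-3, -2).

Solutions (with |y| ≤ 50): (-3, -2).


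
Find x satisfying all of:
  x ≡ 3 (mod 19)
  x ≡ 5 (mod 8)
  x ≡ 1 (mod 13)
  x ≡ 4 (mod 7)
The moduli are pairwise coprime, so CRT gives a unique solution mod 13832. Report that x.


Product of moduli M = 19 · 8 · 13 · 7 = 13832.
Merge one congruence at a time:
  Start: x ≡ 3 (mod 19).
  Combine with x ≡ 5 (mod 8); new modulus lcm = 152.
    Write x = 3 + 19·t and substitute into x ≡ 5 (mod 8): 19·t ≡ 5 − 3 = 2 (mod 8).
    Reduce coefficients mod 8: 3·t ≡ 2 (mod 8).
    The inverse of 3 mod 8 is 3 (since 3·3 = 9 = 1·8 + 1), so t ≡ 3·2 = 6 ≡ 6 (mod 8).
    Then x = 3 + 19·6 = 117, valid modulo lcm(19, 8) = 152: x ≡ 117 (mod 152).
  Combine with x ≡ 1 (mod 13); new modulus lcm = 1976.
    Write x = 117 + 152·t and substitute into x ≡ 1 (mod 13): 152·t ≡ 1 − 117 = -116 (mod 13).
    Reduce coefficients mod 13: 9·t ≡ 1 (mod 13).
    The inverse of 9 mod 13 is 3 (since 9·3 = 27 = 2·13 + 1), so t ≡ 3·1 = 3 ≡ 3 (mod 13).
    Then x = 117 + 152·3 = 573, valid modulo lcm(152, 13) = 1976: x ≡ 573 (mod 1976).
  Combine with x ≡ 4 (mod 7); new modulus lcm = 13832.
    Write x = 573 + 1976·t and substitute into x ≡ 4 (mod 7): 1976·t ≡ 4 − 573 = -569 (mod 7).
    Reduce coefficients mod 7: 2·t ≡ 5 (mod 7).
    The inverse of 2 mod 7 is 4 (since 2·4 = 8 = 1·7 + 1), so t ≡ 4·5 = 20 ≡ 6 (mod 7).
    Then x = 573 + 1976·6 = 12429, valid modulo lcm(1976, 7) = 13832: x ≡ 12429 (mod 13832).
Verify against each original: 12429 mod 19 = 3, 12429 mod 8 = 5, 12429 mod 13 = 1, 12429 mod 7 = 4.

x ≡ 12429 (mod 13832).


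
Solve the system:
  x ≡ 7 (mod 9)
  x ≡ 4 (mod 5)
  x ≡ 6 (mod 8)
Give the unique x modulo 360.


Moduli 9, 5, 8 are pairwise coprime; by CRT there is a unique solution modulo M = 9 · 5 · 8 = 360.
Solve pairwise, accumulating the modulus:
  Start with x ≡ 7 (mod 9).
  Combine with x ≡ 4 (mod 5): since gcd(9, 5) = 1, we get a unique residue mod 45.
    Write x = 7 + 9·t and substitute into x ≡ 4 (mod 5): 9·t ≡ 4 − 7 = -3 (mod 5).
    Reduce coefficients mod 5: 4·t ≡ 2 (mod 5).
    The inverse of 4 mod 5 is 4 (since 4·4 = 16 = 3·5 + 1), so t ≡ 4·2 = 8 ≡ 3 (mod 5).
    Then x = 7 + 9·3 = 34, valid modulo lcm(9, 5) = 45: x ≡ 34 (mod 45).
  Combine with x ≡ 6 (mod 8): since gcd(45, 8) = 1, we get a unique residue mod 360.
    Write x = 34 + 45·t and substitute into x ≡ 6 (mod 8): 45·t ≡ 6 − 34 = -28 (mod 8).
    Reduce coefficients mod 8: 5·t ≡ 4 (mod 8).
    The inverse of 5 mod 8 is 5 (since 5·5 = 25 = 3·8 + 1), so t ≡ 5·4 = 20 ≡ 4 (mod 8).
    Then x = 34 + 45·4 = 214, valid modulo lcm(45, 8) = 360: x ≡ 214 (mod 360).
Verify: 214 mod 9 = 7 ✓, 214 mod 5 = 4 ✓, 214 mod 8 = 6 ✓.

x ≡ 214 (mod 360).


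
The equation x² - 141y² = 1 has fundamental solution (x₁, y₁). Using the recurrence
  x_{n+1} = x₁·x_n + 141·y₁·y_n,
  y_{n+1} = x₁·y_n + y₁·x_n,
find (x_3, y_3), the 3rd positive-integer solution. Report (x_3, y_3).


Step 1: Find the fundamental solution (x₁, y₁) of x² - 141y² = 1.
  Expand √141 as a continued fraction. a₀ = ⌊√141⌋ = 11; iterate m_{k+1} = d_k·a_k − m_k, d_{k+1} = (141 − m_{k+1}²)/d_k, a_{k+1} = ⌊(a₀ + m_{k+1})/d_{k+1}⌋ (starting m₀ = 0, d₀ = 1), with convergents p_k = a_k·p_{k-1} + p_{k-2}, q_k = a_k·q_{k-1} + q_{k-2} (p₋₁ = 1, q₋₁ = 0):
  k = 0: a₀ = 11; p₀/q₀ = 11/1; p₀² − 141·q₀² = 121 − 141 = -20.
  k = 1: m = 11, d = 20, a = ⌊(11 + 11)/20⌋ = 1; p/q = (1·11 + 1)/(1·1 + 0) = 12/1; p² − 141·q² = 144 − 141 = 3.
  k = 2: m = 9, d = 3, a = ⌊(11 + 9)/3⌋ = 6; p/q = (6·12 + 11)/(6·1 + 1) = 83/7; p² − 141·q² = 6889 − 6909 = -20.
  k = 3: m = 9, d = 20, a = ⌊(11 + 9)/20⌋ = 1; p/q = (1·83 + 12)/(1·7 + 1) = 95/8; p² − 141·q² = 9025 − 9024 = 1.
  The first convergent with p² − 141·q² = 1 gives the fundamental solution (x₁, y₁) = (95, 8).
Step 2: Apply the recurrence (x_{n+1}, y_{n+1}) = (x₁x_n + 141y₁y_n, x₁y_n + y₁x_n) repeatedly.
  From (x_1, y_1) = (95, 8): x_2 = 95·95 + 141·8·8 = 18049; y_2 = 95·8 + 8·95 = 1520.
  From (x_2, y_2) = (18049, 1520): x_3 = 95·18049 + 141·8·1520 = 3429215; y_3 = 95·1520 + 8·18049 = 288792.
Step 3: Verify x_3² - 141·y_3² = 11759515516225 - 11759515516224 = 1 (should be 1). ✓

(x_1, y_1) = (95, 8); (x_3, y_3) = (3429215, 288792).


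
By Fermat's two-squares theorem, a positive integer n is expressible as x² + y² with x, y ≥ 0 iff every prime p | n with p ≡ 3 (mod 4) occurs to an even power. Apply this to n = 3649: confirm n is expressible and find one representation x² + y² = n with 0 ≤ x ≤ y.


Step 1: Factor n = 3649 = 41 · 89.
Step 2: Check the mod-4 condition on each prime factor: 41 ≡ 1 (mod 4), exponent 1; 89 ≡ 1 (mod 4), exponent 1.
All primes ≡ 3 (mod 4) appear to even exponent (or don't appear), so by the two-squares theorem n IS expressible as a sum of two squares.
Step 3: Build a representation. Here n = 41 · 89 is a product of primes ≡ 1 (mod 4). Each prime p ≡ 1 (mod 4) is itself a sum of two squares; find a² by testing p − a² for a perfect square:
  41: 41 − 1² = 40, 41 − 2² = 37, 41 − 3² = 32, 41 − 4² = 25 = 5² ⇒ 41 = 4² + 5².
  89: 89 − 1² = 88, 89 − 2² = 85, 89 − 3² = 80, 89 − 4² = 73, 89 − 5² = 64 = 8² ⇒ 89 = 5² + 8².
  Combine using the Brahmagupta–Fibonacci identity (a² + b²)(c² + d²) = (ac − bd)² + (ad + bc)² = (ac + bd)² + (ad − bc)²:
  41 · 89 = 3649: from (4² + 5²)(5² + 8²), take (4·5 − 5·8, 4·8 + 5·5) = (20 − 40, 32 + 25) = (-20, 57); dropping signs (only squares matter) gives (20, 57); check 20² + 57² = 400 + 3249 = 3649 ✓.
Step 4: Order so x ≤ y and verify: 20² + 57² = 400 + 3249 = 3649 = n. ✓

n = 3649 = 20² + 57² (one valid representation with x ≤ y).


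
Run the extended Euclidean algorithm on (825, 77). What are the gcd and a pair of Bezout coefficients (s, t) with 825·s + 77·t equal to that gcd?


Euclidean algorithm on (825, 77) — divide until remainder is 0:
  825 = 10 · 77 + 55
  77 = 1 · 55 + 22
  55 = 2 · 22 + 11
  22 = 2 · 11 + 0
gcd(825, 77) = 11.
Track Bezout coefficients alongside the remainders: start with r₀ = 825 = a·1 + b·0 (s = 1, t = 0) and r₁ = 77 = a·0 + b·1 (s = 0, t = 1); each new remainder r_{k+1} = r_{k-1} − q_k·r_k inherits s_{k+1} = s_{k-1} − q_k·s_k, t_{k+1} = t_{k-1} − q_k·t_k, so r_k = a·s_k + b·t_k at every step:
  q = 10: r = 55, s = 1 − 10·0 = 1, t = 0 − 10·1 = -10  (check: 825·1 + 77·(-10) = 55)
  q = 1: r = 22, s = 0 − 1·1 = -1, t = 1 − 1·(-10) = 11  (check: 825·(-1) + 77·11 = 22)
  q = 2: r = 11, s = 1 − 2·(-1) = 3, t = -10 − 2·11 = -32  (check: 825·3 + 77·(-32) = 11)
The row with r = 11 (the gcd) gives the Bezout coefficients s = 3, t = -32.
Result: 825 · (3) + 77 · (-32) = 11.

gcd(825, 77) = 11; s = 3, t = -32 (check: 825·3 + 77·(-32) = 11).


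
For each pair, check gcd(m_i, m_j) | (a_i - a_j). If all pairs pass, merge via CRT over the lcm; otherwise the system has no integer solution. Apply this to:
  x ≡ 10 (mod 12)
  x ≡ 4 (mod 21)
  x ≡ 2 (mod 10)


Moduli 12, 21, 10 are not pairwise coprime, so CRT works modulo lcm(m_i) when all pairwise compatibility conditions hold.
Pairwise compatibility: gcd(m_i, m_j) must divide a_i - a_j for every pair.
Merge one congruence at a time:
  Start: x ≡ 10 (mod 12).
  Combine with x ≡ 4 (mod 21): gcd(12, 21) = 3; 4 - 10 = -6, which IS divisible by 3, so compatible.
    Write x = 10 + 12·t and substitute into x ≡ 4 (mod 21): 12·t ≡ 4 − 10 = -6 (mod 21).
    Divide the congruence (and modulus) by g = 3: 4·t ≡ -2 (mod 7).
    Reduce coefficients mod 7: 4·t ≡ 5 (mod 7).
    The inverse of 4 mod 7 is 2 (since 4·2 = 8 = 1·7 + 1), so t ≡ 2·5 = 10 ≡ 3 (mod 7).
    Then x = 10 + 12·3 = 46, valid modulo lcm(12, 21) = 84: x ≡ 46 (mod 84).
  Combine with x ≡ 2 (mod 10): gcd(84, 10) = 2; 2 - 46 = -44, which IS divisible by 2, so compatible.
    Write x = 46 + 84·t and substitute into x ≡ 2 (mod 10): 84·t ≡ 2 − 46 = -44 (mod 10).
    Divide the congruence (and modulus) by g = 2: 42·t ≡ -22 (mod 5).
    Reduce coefficients mod 5: 2·t ≡ 3 (mod 5).
    The inverse of 2 mod 5 is 3 (since 2·3 = 6 = 1·5 + 1), so t ≡ 3·3 = 9 ≡ 4 (mod 5).
    Then x = 46 + 84·4 = 382, valid modulo lcm(84, 10) = 420: x ≡ 382 (mod 420).
Verify: 382 mod 12 = 10, 382 mod 21 = 4, 382 mod 10 = 2.

x ≡ 382 (mod 420).


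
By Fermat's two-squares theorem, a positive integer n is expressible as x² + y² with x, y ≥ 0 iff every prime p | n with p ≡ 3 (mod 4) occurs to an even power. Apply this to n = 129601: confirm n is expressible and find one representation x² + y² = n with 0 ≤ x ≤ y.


Step 1: Factor n = 129601 = 29 · 41 · 109.
Step 2: Check the mod-4 condition on each prime factor: 29 ≡ 1 (mod 4), exponent 1; 41 ≡ 1 (mod 4), exponent 1; 109 ≡ 1 (mod 4), exponent 1.
All primes ≡ 3 (mod 4) appear to even exponent (or don't appear), so by the two-squares theorem n IS expressible as a sum of two squares.
Step 3: Build a representation. Here n = 29 · 41 · 109 is a product of primes ≡ 1 (mod 4). Each prime p ≡ 1 (mod 4) is itself a sum of two squares; find a² by testing p − a² for a perfect square:
  29: 29 − 1² = 28, 29 − 2² = 25 = 5² ⇒ 29 = 2² + 5².
  41: 41 − 1² = 40, 41 − 2² = 37, 41 − 3² = 32, 41 − 4² = 25 = 5² ⇒ 41 = 4² + 5².
  109: 109 − 1² = 108, 109 − 2² = 105, 109 − 3² = 100 = 10² ⇒ 109 = 3² + 10².
  Combine using the Brahmagupta–Fibonacci identity (a² + b²)(c² + d²) = (ac − bd)² + (ad + bc)² = (ac + bd)² + (ad − bc)²:
  29 · 41 = 1189: from (2² + 5²)(4² + 5²), take (2·4 − 5·5, 2·5 + 5·4) = (8 − 25, 10 + 20) = (-17, 30); dropping signs (only squares matter) gives (17, 30); check 17² + 30² = 289 + 900 = 1189 ✓.
  1189 · 109 = 129601: from (17² + 30²)(3² + 10²), take (17·3 − 30·10, 17·10 + 30·3) = (51 − 300, 170 + 90) = (-249, 260); dropping signs (only squares matter) gives (249, 260); check 249² + 260² = 62001 + 67600 = 129601 ✓.
Step 4: Order so x ≤ y and verify: 249² + 260² = 62001 + 67600 = 129601 = n. ✓

n = 129601 = 249² + 260² (one valid representation with x ≤ y).
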